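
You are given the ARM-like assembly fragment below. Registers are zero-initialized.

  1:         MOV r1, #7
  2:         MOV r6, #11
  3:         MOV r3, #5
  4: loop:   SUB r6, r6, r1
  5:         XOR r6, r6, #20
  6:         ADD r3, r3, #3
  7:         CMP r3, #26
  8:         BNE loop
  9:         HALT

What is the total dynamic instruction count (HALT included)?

MOV r1, #7 → r1=7
MOV r6, #11 → r6=11
MOV r3, #5 → r3=5
SUB r6, r6, r1 → r6=11-7=4
XOR r6, r6, #20 → r6=4^20=16
ADD r3, r3, #3 → r3=5+3=8
CMP r3, #26  (cmp 8,26)
BNE loop: taken
SUB r6, r6, r1 → r6=16-7=9
XOR r6, r6, #20 → r6=9^20=29
ADD r3, r3, #3 → r3=8+3=11
CMP r3, #26  (cmp 11,26)
BNE loop: taken
SUB r6, r6, r1 → r6=29-7=22
XOR r6, r6, #20 → r6=22^20=2
ADD r3, r3, #3 → r3=11+3=14
CMP r3, #26  (cmp 14,26)
BNE loop: taken
SUB r6, r6, r1 → r6=2-7=-5
XOR r6, r6, #20 → r6=(-5)^20=-17
ADD r3, r3, #3 → r3=14+3=17
CMP r3, #26  (cmp 17,26)
BNE loop: taken
SUB r6, r6, r1 → r6=(-17)-7=-24
XOR r6, r6, #20 → r6=(-24)^20=-4
ADD r3, r3, #3 → r3=17+3=20
CMP r3, #26  (cmp 20,26)
BNE loop: taken
SUB r6, r6, r1 → r6=(-4)-7=-11
XOR r6, r6, #20 → r6=(-11)^20=-31
ADD r3, r3, #3 → r3=20+3=23
CMP r3, #26  (cmp 23,26)
BNE loop: taken
SUB r6, r6, r1 → r6=(-31)-7=-38
XOR r6, r6, #20 → r6=(-38)^20=-50
ADD r3, r3, #3 → r3=23+3=26
CMP r3, #26  (cmp 26,26)
BNE loop: not taken
halt.
Total executed instructions: 39.

39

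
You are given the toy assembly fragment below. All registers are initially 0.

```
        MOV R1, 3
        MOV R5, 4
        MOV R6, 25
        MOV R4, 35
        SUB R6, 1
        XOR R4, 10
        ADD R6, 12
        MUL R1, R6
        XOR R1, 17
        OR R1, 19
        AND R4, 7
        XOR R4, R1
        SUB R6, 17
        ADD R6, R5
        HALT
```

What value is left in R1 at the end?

MOV R1, 3 → R1=3
MOV R5, 4 → R5=4
MOV R6, 25 → R6=25
MOV R4, 35 → R4=35
SUB R6, 1 → R6=25-1=24
XOR R4, 10 → R4=35^10=41
ADD R6, 12 → R6=24+12=36
MUL R1, R6 → R1=3*36=108
XOR R1, 17 → R1=108^17=125
OR R1, 19 → R1=125|19=127
AND R4, 7 → R4=41&7=1
XOR R4, R1 → R4=1^127=126
SUB R6, 17 → R6=36-17=19
ADD R6, R5 → R6=19+4=23
halt.

127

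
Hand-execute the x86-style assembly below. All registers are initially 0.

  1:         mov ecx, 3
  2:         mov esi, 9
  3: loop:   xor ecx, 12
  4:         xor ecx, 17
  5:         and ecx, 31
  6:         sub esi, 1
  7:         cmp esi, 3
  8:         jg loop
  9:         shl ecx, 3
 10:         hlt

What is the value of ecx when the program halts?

ecx=3
esi=9
ecx=3^12=15
ecx=15^17=30
ecx=30&31=30
esi=9-1=8
cmp esi, 3  (cmp 8,3)
jg loop: taken
ecx=30^12=18
ecx=18^17=3
ecx=3&31=3
esi=8-1=7
cmp esi, 3  (cmp 7,3)
jg loop: taken
ecx=3^12=15
ecx=15^17=30
ecx=30&31=30
esi=7-1=6
cmp esi, 3  (cmp 6,3)
jg loop: taken
ecx=30^12=18
ecx=18^17=3
ecx=3&31=3
esi=6-1=5
cmp esi, 3  (cmp 5,3)
jg loop: taken
ecx=3^12=15
ecx=15^17=30
ecx=30&31=30
esi=5-1=4
cmp esi, 3  (cmp 4,3)
jg loop: taken
ecx=30^12=18
ecx=18^17=3
ecx=3&31=3
esi=4-1=3
cmp esi, 3  (cmp 3,3)
jg loop: not taken
ecx=3<<3=24
halt.

24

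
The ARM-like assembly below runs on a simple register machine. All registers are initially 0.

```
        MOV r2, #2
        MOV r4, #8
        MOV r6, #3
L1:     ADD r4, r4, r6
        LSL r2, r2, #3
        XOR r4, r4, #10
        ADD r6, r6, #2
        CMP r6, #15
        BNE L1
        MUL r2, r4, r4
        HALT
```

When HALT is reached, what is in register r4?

MOV r2, #2 → r2=2
MOV r4, #8 → r4=8
MOV r6, #3 → r6=3
ADD r4, r4, r6 → r4=8+3=11
LSL r2, r2, #3 → r2=2<<3=16
XOR r4, r4, #10 → r4=11^10=1
ADD r6, r6, #2 → r6=3+2=5
CMP r6, #15  (cmp 5,15)
BNE L1: taken
ADD r4, r4, r6 → r4=1+5=6
LSL r2, r2, #3 → r2=16<<3=128
XOR r4, r4, #10 → r4=6^10=12
ADD r6, r6, #2 → r6=5+2=7
CMP r6, #15  (cmp 7,15)
BNE L1: taken
ADD r4, r4, r6 → r4=12+7=19
LSL r2, r2, #3 → r2=128<<3=1024
XOR r4, r4, #10 → r4=19^10=25
ADD r6, r6, #2 → r6=7+2=9
CMP r6, #15  (cmp 9,15)
BNE L1: taken
ADD r4, r4, r6 → r4=25+9=34
LSL r2, r2, #3 → r2=1024<<3=8192
XOR r4, r4, #10 → r4=34^10=40
ADD r6, r6, #2 → r6=9+2=11
CMP r6, #15  (cmp 11,15)
BNE L1: taken
ADD r4, r4, r6 → r4=40+11=51
LSL r2, r2, #3 → r2=8192<<3=65536
XOR r4, r4, #10 → r4=51^10=57
ADD r6, r6, #2 → r6=11+2=13
CMP r6, #15  (cmp 13,15)
BNE L1: taken
ADD r4, r4, r6 → r4=57+13=70
LSL r2, r2, #3 → r2=65536<<3=524288
XOR r4, r4, #10 → r4=70^10=76
ADD r6, r6, #2 → r6=13+2=15
CMP r6, #15  (cmp 15,15)
BNE L1: not taken
MUL r2, r4, r4 → r2=76*76=5776
halt.

76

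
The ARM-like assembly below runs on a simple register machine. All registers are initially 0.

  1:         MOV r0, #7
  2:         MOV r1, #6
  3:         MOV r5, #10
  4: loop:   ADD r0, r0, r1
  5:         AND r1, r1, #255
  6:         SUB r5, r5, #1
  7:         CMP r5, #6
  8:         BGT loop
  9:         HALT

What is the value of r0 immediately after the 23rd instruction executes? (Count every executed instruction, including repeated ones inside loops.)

MOV r0, #7 → r0=7
MOV r1, #6 → r1=6
MOV r5, #10 → r5=10
ADD r0, r0, r1 → r0=7+6=13
AND r1, r1, #255 → r1=6&255=6
SUB r5, r5, #1 → r5=10-1=9
CMP r5, #6  (cmp 9,6)
BGT loop: taken
ADD r0, r0, r1 → r0=13+6=19
AND r1, r1, #255 → r1=6&255=6
SUB r5, r5, #1 → r5=9-1=8
CMP r5, #6  (cmp 8,6)
BGT loop: taken
ADD r0, r0, r1 → r0=19+6=25
AND r1, r1, #255 → r1=6&255=6
SUB r5, r5, #1 → r5=8-1=7
CMP r5, #6  (cmp 7,6)
BGT loop: taken
ADD r0, r0, r1 → r0=25+6=31
AND r1, r1, #255 → r1=6&255=6
SUB r5, r5, #1 → r5=7-1=6
CMP r5, #6  (cmp 6,6)
BGT loop: not taken
After step 23: r0 = 31.

31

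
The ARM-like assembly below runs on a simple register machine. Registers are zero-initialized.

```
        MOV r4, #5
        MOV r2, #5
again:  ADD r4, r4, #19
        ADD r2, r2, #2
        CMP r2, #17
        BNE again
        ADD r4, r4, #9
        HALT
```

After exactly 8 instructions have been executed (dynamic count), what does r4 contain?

43

MOV r4, #5 → r4=5
MOV r2, #5 → r2=5
ADD r4, r4, #19 → r4=5+19=24
ADD r2, r2, #2 → r2=5+2=7
CMP r2, #17  (cmp 7,17)
BNE again: taken
ADD r4, r4, #19 → r4=24+19=43
ADD r2, r2, #2 → r2=7+2=9
After step 8: r4 = 43.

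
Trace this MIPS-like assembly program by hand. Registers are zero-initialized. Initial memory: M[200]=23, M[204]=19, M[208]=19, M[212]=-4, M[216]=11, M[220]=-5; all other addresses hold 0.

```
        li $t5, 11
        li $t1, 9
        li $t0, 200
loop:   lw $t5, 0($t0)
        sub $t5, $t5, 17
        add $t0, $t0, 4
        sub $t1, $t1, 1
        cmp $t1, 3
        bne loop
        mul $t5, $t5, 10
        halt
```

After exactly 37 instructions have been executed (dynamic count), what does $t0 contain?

224

li $t5, 11 → $t5=11
li $t1, 9 → $t1=9
li $t0, 200 → $t0=200
lw $t5, 0($t0) → $t5=M[200]=23
sub $t5, $t5, 17 → $t5=23-17=6
add $t0, $t0, 4 → $t0=200+4=204
sub $t1, $t1, 1 → $t1=9-1=8
cmp $t1, 3  (cmp 8,3)
bne loop: taken
lw $t5, 0($t0) → $t5=M[204]=19
sub $t5, $t5, 17 → $t5=19-17=2
add $t0, $t0, 4 → $t0=204+4=208
sub $t1, $t1, 1 → $t1=8-1=7
cmp $t1, 3  (cmp 7,3)
bne loop: taken
lw $t5, 0($t0) → $t5=M[208]=19
sub $t5, $t5, 17 → $t5=19-17=2
add $t0, $t0, 4 → $t0=208+4=212
sub $t1, $t1, 1 → $t1=7-1=6
cmp $t1, 3  (cmp 6,3)
bne loop: taken
lw $t5, 0($t0) → $t5=M[212]=-4
sub $t5, $t5, 17 → $t5=(-4)-17=-21
add $t0, $t0, 4 → $t0=212+4=216
sub $t1, $t1, 1 → $t1=6-1=5
cmp $t1, 3  (cmp 5,3)
bne loop: taken
lw $t5, 0($t0) → $t5=M[216]=11
sub $t5, $t5, 17 → $t5=11-17=-6
add $t0, $t0, 4 → $t0=216+4=220
sub $t1, $t1, 1 → $t1=5-1=4
cmp $t1, 3  (cmp 4,3)
bne loop: taken
lw $t5, 0($t0) → $t5=M[220]=-5
sub $t5, $t5, 17 → $t5=(-5)-17=-22
add $t0, $t0, 4 → $t0=220+4=224
sub $t1, $t1, 1 → $t1=4-1=3
After step 37: $t0 = 224.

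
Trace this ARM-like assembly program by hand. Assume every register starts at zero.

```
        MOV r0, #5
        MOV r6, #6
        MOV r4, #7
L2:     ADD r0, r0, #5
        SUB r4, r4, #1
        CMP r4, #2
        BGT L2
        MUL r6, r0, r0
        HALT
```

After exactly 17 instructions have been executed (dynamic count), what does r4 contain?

3

after MOV r0, #5: r0=5
after MOV r6, #6: r6=6
after MOV r4, #7: r4=7
after ADD r0, r0, #5: r0=5+5=10
after SUB r4, r4, #1: r4=7-1=6
CMP r4, #2  (cmp 6,2)
BGT L2: taken
after ADD r0, r0, #5: r0=10+5=15
after SUB r4, r4, #1: r4=6-1=5
CMP r4, #2  (cmp 5,2)
BGT L2: taken
after ADD r0, r0, #5: r0=15+5=20
after SUB r4, r4, #1: r4=5-1=4
CMP r4, #2  (cmp 4,2)
BGT L2: taken
after ADD r0, r0, #5: r0=20+5=25
after SUB r4, r4, #1: r4=4-1=3
After step 17: r4 = 3.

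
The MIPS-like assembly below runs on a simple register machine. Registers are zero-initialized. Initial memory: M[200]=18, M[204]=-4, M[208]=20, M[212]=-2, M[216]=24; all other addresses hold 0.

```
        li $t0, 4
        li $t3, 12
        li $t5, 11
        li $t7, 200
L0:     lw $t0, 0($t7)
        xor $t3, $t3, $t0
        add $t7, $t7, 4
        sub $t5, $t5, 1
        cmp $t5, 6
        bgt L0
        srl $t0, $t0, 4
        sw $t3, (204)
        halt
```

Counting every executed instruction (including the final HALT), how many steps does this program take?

li $t0, 4 → $t0=4
li $t3, 12 → $t3=12
li $t5, 11 → $t5=11
li $t7, 200 → $t7=200
lw $t0, 0($t7) → $t0=M[200]=18
xor $t3, $t3, $t0 → $t3=12^18=30
add $t7, $t7, 4 → $t7=200+4=204
sub $t5, $t5, 1 → $t5=11-1=10
cmp $t5, 6  (cmp 10,6)
bgt L0: taken
lw $t0, 0($t7) → $t0=M[204]=-4
xor $t3, $t3, $t0 → $t3=30^(-4)=-30
add $t7, $t7, 4 → $t7=204+4=208
sub $t5, $t5, 1 → $t5=10-1=9
cmp $t5, 6  (cmp 9,6)
bgt L0: taken
lw $t0, 0($t7) → $t0=M[208]=20
xor $t3, $t3, $t0 → $t3=(-30)^20=-10
add $t7, $t7, 4 → $t7=208+4=212
sub $t5, $t5, 1 → $t5=9-1=8
cmp $t5, 6  (cmp 8,6)
bgt L0: taken
lw $t0, 0($t7) → $t0=M[212]=-2
xor $t3, $t3, $t0 → $t3=(-10)^(-2)=8
add $t7, $t7, 4 → $t7=212+4=216
sub $t5, $t5, 1 → $t5=8-1=7
cmp $t5, 6  (cmp 7,6)
bgt L0: taken
lw $t0, 0($t7) → $t0=M[216]=24
xor $t3, $t3, $t0 → $t3=8^24=16
add $t7, $t7, 4 → $t7=216+4=220
sub $t5, $t5, 1 → $t5=7-1=6
cmp $t5, 6  (cmp 6,6)
bgt L0: not taken
srl $t0, $t0, 4 → $t0=24>>4=1
sw $t3, (204) → M[204]=16
halt.
Total executed instructions: 37.

37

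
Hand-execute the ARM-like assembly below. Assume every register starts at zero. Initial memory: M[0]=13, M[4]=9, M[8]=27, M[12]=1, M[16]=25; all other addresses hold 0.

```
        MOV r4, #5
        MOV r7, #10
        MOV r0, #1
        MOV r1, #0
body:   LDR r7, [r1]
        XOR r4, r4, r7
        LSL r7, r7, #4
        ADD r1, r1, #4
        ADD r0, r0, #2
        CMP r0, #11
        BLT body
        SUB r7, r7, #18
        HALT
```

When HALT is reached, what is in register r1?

MOV r4, #5 → r4=5
MOV r7, #10 → r7=10
MOV r0, #1 → r0=1
MOV r1, #0 → r1=0
LDR r7, [r1] → r7=M[0]=13
XOR r4, r4, r7 → r4=5^13=8
LSL r7, r7, #4 → r7=13<<4=208
ADD r1, r1, #4 → r1=0+4=4
ADD r0, r0, #2 → r0=1+2=3
CMP r0, #11  (cmp 3,11)
BLT body: taken
LDR r7, [r1] → r7=M[4]=9
XOR r4, r4, r7 → r4=8^9=1
LSL r7, r7, #4 → r7=9<<4=144
ADD r1, r1, #4 → r1=4+4=8
ADD r0, r0, #2 → r0=3+2=5
CMP r0, #11  (cmp 5,11)
BLT body: taken
LDR r7, [r1] → r7=M[8]=27
XOR r4, r4, r7 → r4=1^27=26
LSL r7, r7, #4 → r7=27<<4=432
ADD r1, r1, #4 → r1=8+4=12
ADD r0, r0, #2 → r0=5+2=7
CMP r0, #11  (cmp 7,11)
BLT body: taken
LDR r7, [r1] → r7=M[12]=1
XOR r4, r4, r7 → r4=26^1=27
LSL r7, r7, #4 → r7=1<<4=16
ADD r1, r1, #4 → r1=12+4=16
ADD r0, r0, #2 → r0=7+2=9
CMP r0, #11  (cmp 9,11)
BLT body: taken
LDR r7, [r1] → r7=M[16]=25
XOR r4, r4, r7 → r4=27^25=2
LSL r7, r7, #4 → r7=25<<4=400
ADD r1, r1, #4 → r1=16+4=20
ADD r0, r0, #2 → r0=9+2=11
CMP r0, #11  (cmp 11,11)
BLT body: not taken
SUB r7, r7, #18 → r7=400-18=382
halt.

20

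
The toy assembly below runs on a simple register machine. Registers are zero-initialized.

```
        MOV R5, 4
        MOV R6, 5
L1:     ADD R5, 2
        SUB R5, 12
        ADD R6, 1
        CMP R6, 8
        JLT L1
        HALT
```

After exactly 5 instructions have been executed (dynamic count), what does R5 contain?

after MOV R5, 4: R5=4
after MOV R6, 5: R6=5
after ADD R5, 2: R5=4+2=6
after SUB R5, 12: R5=6-12=-6
after ADD R6, 1: R6=5+1=6
After step 5: R5 = -6.

-6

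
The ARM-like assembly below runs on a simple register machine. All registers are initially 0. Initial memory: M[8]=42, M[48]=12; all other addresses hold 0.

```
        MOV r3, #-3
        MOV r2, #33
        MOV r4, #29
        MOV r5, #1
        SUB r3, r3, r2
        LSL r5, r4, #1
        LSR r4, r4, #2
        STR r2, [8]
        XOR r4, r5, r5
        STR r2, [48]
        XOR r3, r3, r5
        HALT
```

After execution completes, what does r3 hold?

after MOV r3, #-3: r3=-3
after MOV r2, #33: r2=33
after MOV r4, #29: r4=29
after MOV r5, #1: r5=1
after SUB r3, r3, r2: r3=(-3)-33=-36
after LSL r5, r4, #1: r5=29<<1=58
after LSR r4, r4, #2: r4=29>>2=7
STR r2, [8] → M[8]=33
after XOR r4, r5, r5: r4=58^58=0
STR r2, [48] → M[48]=33
after XOR r3, r3, r5: r3=(-36)^58=-26
halt.

-26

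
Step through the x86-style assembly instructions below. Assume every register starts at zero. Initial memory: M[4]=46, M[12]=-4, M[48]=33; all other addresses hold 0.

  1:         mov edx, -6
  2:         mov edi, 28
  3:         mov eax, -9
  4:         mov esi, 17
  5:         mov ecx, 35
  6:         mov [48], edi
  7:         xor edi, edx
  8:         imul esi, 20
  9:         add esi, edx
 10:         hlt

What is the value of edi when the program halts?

after mov edx, -6: edx=-6
after mov edi, 28: edi=28
after mov eax, -9: eax=-9
after mov esi, 17: esi=17
after mov ecx, 35: ecx=35
mov [48], edi → M[48]=28
after xor edi, edx: edi=28^(-6)=-26
after imul esi, 20: esi=17*20=340
after add esi, edx: esi=340+(-6)=334
halt.

-26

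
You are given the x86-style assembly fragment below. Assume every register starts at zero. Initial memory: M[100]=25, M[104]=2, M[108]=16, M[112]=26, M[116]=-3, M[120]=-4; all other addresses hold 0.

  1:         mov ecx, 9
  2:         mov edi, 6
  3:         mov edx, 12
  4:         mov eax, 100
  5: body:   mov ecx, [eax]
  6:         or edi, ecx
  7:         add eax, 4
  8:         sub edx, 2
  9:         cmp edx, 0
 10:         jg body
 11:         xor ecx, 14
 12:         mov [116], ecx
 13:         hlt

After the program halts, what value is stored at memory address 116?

-14

mov ecx, 9 → ecx=9
mov edi, 6 → edi=6
mov edx, 12 → edx=12
mov eax, 100 → eax=100
mov ecx, [eax] → ecx=M[100]=25
or edi, ecx → edi=6|25=31
add eax, 4 → eax=100+4=104
sub edx, 2 → edx=12-2=10
cmp edx, 0  (cmp 10,0)
jg body: taken
mov ecx, [eax] → ecx=M[104]=2
or edi, ecx → edi=31|2=31
add eax, 4 → eax=104+4=108
sub edx, 2 → edx=10-2=8
cmp edx, 0  (cmp 8,0)
jg body: taken
mov ecx, [eax] → ecx=M[108]=16
or edi, ecx → edi=31|16=31
add eax, 4 → eax=108+4=112
sub edx, 2 → edx=8-2=6
cmp edx, 0  (cmp 6,0)
jg body: taken
mov ecx, [eax] → ecx=M[112]=26
or edi, ecx → edi=31|26=31
add eax, 4 → eax=112+4=116
sub edx, 2 → edx=6-2=4
cmp edx, 0  (cmp 4,0)
jg body: taken
mov ecx, [eax] → ecx=M[116]=-3
or edi, ecx → edi=31|(-3)=-1
add eax, 4 → eax=116+4=120
sub edx, 2 → edx=4-2=2
cmp edx, 0  (cmp 2,0)
jg body: taken
mov ecx, [eax] → ecx=M[120]=-4
or edi, ecx → edi=(-1)|(-4)=-1
add eax, 4 → eax=120+4=124
sub edx, 2 → edx=2-2=0
cmp edx, 0  (cmp 0,0)
jg body: not taken
xor ecx, 14 → ecx=(-4)^14=-14
mov [116], ecx → M[116]=-14
halt.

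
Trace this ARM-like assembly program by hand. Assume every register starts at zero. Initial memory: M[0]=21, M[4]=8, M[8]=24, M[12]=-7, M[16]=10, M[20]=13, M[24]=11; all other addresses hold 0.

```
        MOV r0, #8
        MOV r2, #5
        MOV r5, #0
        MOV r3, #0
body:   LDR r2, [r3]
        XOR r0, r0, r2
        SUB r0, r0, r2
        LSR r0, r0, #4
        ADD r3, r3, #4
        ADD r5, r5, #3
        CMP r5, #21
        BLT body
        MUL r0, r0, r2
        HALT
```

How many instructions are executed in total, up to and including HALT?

MOV r0, #8 → r0=8
MOV r2, #5 → r2=5
MOV r5, #0 → r5=0
MOV r3, #0 → r3=0
LDR r2, [r3] → r2=M[0]=21
XOR r0, r0, r2 → r0=8^21=29
SUB r0, r0, r2 → r0=29-21=8
LSR r0, r0, #4 → r0=8>>4=0
ADD r3, r3, #4 → r3=0+4=4
ADD r5, r5, #3 → r5=0+3=3
CMP r5, #21  (cmp 3,21)
BLT body: taken
LDR r2, [r3] → r2=M[4]=8
XOR r0, r0, r2 → r0=0^8=8
SUB r0, r0, r2 → r0=8-8=0
LSR r0, r0, #4 → r0=0>>4=0
ADD r3, r3, #4 → r3=4+4=8
ADD r5, r5, #3 → r5=3+3=6
CMP r5, #21  (cmp 6,21)
BLT body: taken
LDR r2, [r3] → r2=M[8]=24
XOR r0, r0, r2 → r0=0^24=24
SUB r0, r0, r2 → r0=24-24=0
LSR r0, r0, #4 → r0=0>>4=0
ADD r3, r3, #4 → r3=8+4=12
ADD r5, r5, #3 → r5=6+3=9
CMP r5, #21  (cmp 9,21)
BLT body: taken
LDR r2, [r3] → r2=M[12]=-7
XOR r0, r0, r2 → r0=0^(-7)=-7
SUB r0, r0, r2 → r0=(-7)-(-7)=0
LSR r0, r0, #4 → r0=0>>4=0
ADD r3, r3, #4 → r3=12+4=16
ADD r5, r5, #3 → r5=9+3=12
CMP r5, #21  (cmp 12,21)
BLT body: taken
LDR r2, [r3] → r2=M[16]=10
XOR r0, r0, r2 → r0=0^10=10
SUB r0, r0, r2 → r0=10-10=0
LSR r0, r0, #4 → r0=0>>4=0
ADD r3, r3, #4 → r3=16+4=20
ADD r5, r5, #3 → r5=12+3=15
CMP r5, #21  (cmp 15,21)
BLT body: taken
LDR r2, [r3] → r2=M[20]=13
XOR r0, r0, r2 → r0=0^13=13
SUB r0, r0, r2 → r0=13-13=0
LSR r0, r0, #4 → r0=0>>4=0
ADD r3, r3, #4 → r3=20+4=24
ADD r5, r5, #3 → r5=15+3=18
CMP r5, #21  (cmp 18,21)
BLT body: taken
LDR r2, [r3] → r2=M[24]=11
XOR r0, r0, r2 → r0=0^11=11
SUB r0, r0, r2 → r0=11-11=0
LSR r0, r0, #4 → r0=0>>4=0
ADD r3, r3, #4 → r3=24+4=28
ADD r5, r5, #3 → r5=18+3=21
CMP r5, #21  (cmp 21,21)
BLT body: not taken
MUL r0, r0, r2 → r0=0*11=0
halt.
Total executed instructions: 62.

62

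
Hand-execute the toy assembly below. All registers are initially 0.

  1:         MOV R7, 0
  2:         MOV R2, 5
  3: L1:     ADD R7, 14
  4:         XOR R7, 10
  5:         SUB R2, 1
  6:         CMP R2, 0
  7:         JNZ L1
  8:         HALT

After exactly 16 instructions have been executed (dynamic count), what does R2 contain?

after MOV R7, 0: R7=0
after MOV R2, 5: R2=5
after ADD R7, 14: R7=0+14=14
after XOR R7, 10: R7=14^10=4
after SUB R2, 1: R2=5-1=4
CMP R2, 0  (cmp 4,0)
JNZ L1: taken
after ADD R7, 14: R7=4+14=18
after XOR R7, 10: R7=18^10=24
after SUB R2, 1: R2=4-1=3
CMP R2, 0  (cmp 3,0)
JNZ L1: taken
after ADD R7, 14: R7=24+14=38
after XOR R7, 10: R7=38^10=44
after SUB R2, 1: R2=3-1=2
CMP R2, 0  (cmp 2,0)
After step 16: R2 = 2.

2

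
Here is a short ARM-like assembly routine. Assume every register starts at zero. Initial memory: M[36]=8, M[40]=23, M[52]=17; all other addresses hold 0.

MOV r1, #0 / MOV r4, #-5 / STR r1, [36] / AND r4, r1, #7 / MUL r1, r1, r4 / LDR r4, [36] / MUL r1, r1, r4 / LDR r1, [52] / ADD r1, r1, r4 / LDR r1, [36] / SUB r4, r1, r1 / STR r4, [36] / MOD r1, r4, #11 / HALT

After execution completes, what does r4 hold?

0

r1=0
r4=-5
STR r1, [36] → M[36]=0
r4=0&7=0
r1=0*0=0
r4=M[36]=0
r1=0*0=0
r1=M[52]=17
r1=17+0=17
r1=M[36]=0
r4=0-0=0
STR r4, [36] → M[36]=0
r1=0%11=0
halt.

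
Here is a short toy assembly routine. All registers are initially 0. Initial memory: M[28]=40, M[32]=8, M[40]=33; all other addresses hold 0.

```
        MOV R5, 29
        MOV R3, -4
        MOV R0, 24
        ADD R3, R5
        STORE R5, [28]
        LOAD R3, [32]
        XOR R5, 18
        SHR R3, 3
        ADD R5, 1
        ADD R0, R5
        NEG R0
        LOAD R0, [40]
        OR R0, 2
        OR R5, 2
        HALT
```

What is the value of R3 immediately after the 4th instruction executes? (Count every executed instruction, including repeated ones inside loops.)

MOV R5, 29 → R5=29
MOV R3, -4 → R3=-4
MOV R0, 24 → R0=24
ADD R3, R5 → R3=(-4)+29=25
After step 4: R3 = 25.

25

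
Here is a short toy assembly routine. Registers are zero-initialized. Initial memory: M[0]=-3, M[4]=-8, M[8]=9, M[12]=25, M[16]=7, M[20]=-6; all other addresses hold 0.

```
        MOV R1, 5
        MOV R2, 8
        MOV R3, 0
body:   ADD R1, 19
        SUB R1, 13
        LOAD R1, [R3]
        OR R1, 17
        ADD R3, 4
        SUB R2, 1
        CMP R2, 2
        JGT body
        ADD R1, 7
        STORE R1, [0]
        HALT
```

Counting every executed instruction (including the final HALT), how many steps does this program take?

R1=5
R2=8
R3=0
R1=5+19=24
R1=24-13=11
R1=M[0]=-3
R1=(-3)|17=-3
R3=0+4=4
R2=8-1=7
CMP R2, 2  (cmp 7,2)
JGT body: taken
R1=(-3)+19=16
R1=16-13=3
R1=M[4]=-8
R1=(-8)|17=-7
R3=4+4=8
R2=7-1=6
CMP R2, 2  (cmp 6,2)
JGT body: taken
R1=(-7)+19=12
R1=12-13=-1
R1=M[8]=9
R1=9|17=25
R3=8+4=12
R2=6-1=5
CMP R2, 2  (cmp 5,2)
JGT body: taken
R1=25+19=44
R1=44-13=31
R1=M[12]=25
R1=25|17=25
R3=12+4=16
R2=5-1=4
CMP R2, 2  (cmp 4,2)
JGT body: taken
R1=25+19=44
R1=44-13=31
R1=M[16]=7
R1=7|17=23
R3=16+4=20
R2=4-1=3
CMP R2, 2  (cmp 3,2)
JGT body: taken
R1=23+19=42
R1=42-13=29
R1=M[20]=-6
R1=(-6)|17=-5
R3=20+4=24
R2=3-1=2
CMP R2, 2  (cmp 2,2)
JGT body: not taken
R1=(-5)+7=2
STORE R1, [0] → M[0]=2
halt.
Total executed instructions: 54.

54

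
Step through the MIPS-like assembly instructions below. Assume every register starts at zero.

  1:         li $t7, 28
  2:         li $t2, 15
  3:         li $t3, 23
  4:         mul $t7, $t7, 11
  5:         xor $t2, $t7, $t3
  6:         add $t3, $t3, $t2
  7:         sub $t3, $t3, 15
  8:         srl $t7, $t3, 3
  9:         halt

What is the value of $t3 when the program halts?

$t7=28
$t2=15
$t3=23
$t7=28*11=308
$t2=308^23=291
$t3=23+291=314
$t3=314-15=299
$t7=299>>3=37
halt.

299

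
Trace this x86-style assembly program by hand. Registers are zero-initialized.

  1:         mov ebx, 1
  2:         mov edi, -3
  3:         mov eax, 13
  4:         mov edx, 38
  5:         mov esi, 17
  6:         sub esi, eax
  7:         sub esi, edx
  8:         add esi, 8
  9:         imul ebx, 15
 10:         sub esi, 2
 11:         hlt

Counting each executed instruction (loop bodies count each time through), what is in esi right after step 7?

ebx=1
edi=-3
eax=13
edx=38
esi=17
esi=17-13=4
esi=4-38=-34
After step 7: esi = -34.

-34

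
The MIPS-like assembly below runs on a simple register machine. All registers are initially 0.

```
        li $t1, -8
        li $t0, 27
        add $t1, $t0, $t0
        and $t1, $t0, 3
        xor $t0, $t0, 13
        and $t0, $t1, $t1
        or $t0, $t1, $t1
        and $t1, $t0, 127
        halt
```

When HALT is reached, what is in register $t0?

3

li $t1, -8 → $t1=-8
li $t0, 27 → $t0=27
add $t1, $t0, $t0 → $t1=27+27=54
and $t1, $t0, 3 → $t1=27&3=3
xor $t0, $t0, 13 → $t0=27^13=22
and $t0, $t1, $t1 → $t0=3&3=3
or $t0, $t1, $t1 → $t0=3|3=3
and $t1, $t0, 127 → $t1=3&127=3
halt.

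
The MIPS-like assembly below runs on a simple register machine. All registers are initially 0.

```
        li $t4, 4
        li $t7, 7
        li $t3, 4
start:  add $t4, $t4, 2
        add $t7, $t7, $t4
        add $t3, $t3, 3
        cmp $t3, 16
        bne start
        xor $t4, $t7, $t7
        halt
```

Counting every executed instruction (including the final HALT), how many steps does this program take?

25

li $t4, 4 → $t4=4
li $t7, 7 → $t7=7
li $t3, 4 → $t3=4
add $t4, $t4, 2 → $t4=4+2=6
add $t7, $t7, $t4 → $t7=7+6=13
add $t3, $t3, 3 → $t3=4+3=7
cmp $t3, 16  (cmp 7,16)
bne start: taken
add $t4, $t4, 2 → $t4=6+2=8
add $t7, $t7, $t4 → $t7=13+8=21
add $t3, $t3, 3 → $t3=7+3=10
cmp $t3, 16  (cmp 10,16)
bne start: taken
add $t4, $t4, 2 → $t4=8+2=10
add $t7, $t7, $t4 → $t7=21+10=31
add $t3, $t3, 3 → $t3=10+3=13
cmp $t3, 16  (cmp 13,16)
bne start: taken
add $t4, $t4, 2 → $t4=10+2=12
add $t7, $t7, $t4 → $t7=31+12=43
add $t3, $t3, 3 → $t3=13+3=16
cmp $t3, 16  (cmp 16,16)
bne start: not taken
xor $t4, $t7, $t7 → $t4=43^43=0
halt.
Total executed instructions: 25.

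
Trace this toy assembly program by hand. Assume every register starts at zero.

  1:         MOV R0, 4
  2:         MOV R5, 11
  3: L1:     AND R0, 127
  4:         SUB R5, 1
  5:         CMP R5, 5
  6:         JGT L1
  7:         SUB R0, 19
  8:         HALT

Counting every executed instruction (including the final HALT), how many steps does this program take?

after MOV R0, 4: R0=4
after MOV R5, 11: R5=11
after AND R0, 127: R0=4&127=4
after SUB R5, 1: R5=11-1=10
CMP R5, 5  (cmp 10,5)
JGT L1: taken
after AND R0, 127: R0=4&127=4
after SUB R5, 1: R5=10-1=9
CMP R5, 5  (cmp 9,5)
JGT L1: taken
after AND R0, 127: R0=4&127=4
after SUB R5, 1: R5=9-1=8
CMP R5, 5  (cmp 8,5)
JGT L1: taken
after AND R0, 127: R0=4&127=4
after SUB R5, 1: R5=8-1=7
CMP R5, 5  (cmp 7,5)
JGT L1: taken
after AND R0, 127: R0=4&127=4
after SUB R5, 1: R5=7-1=6
CMP R5, 5  (cmp 6,5)
JGT L1: taken
after AND R0, 127: R0=4&127=4
after SUB R5, 1: R5=6-1=5
CMP R5, 5  (cmp 5,5)
JGT L1: not taken
after SUB R0, 19: R0=4-19=-15
halt.
Total executed instructions: 28.

28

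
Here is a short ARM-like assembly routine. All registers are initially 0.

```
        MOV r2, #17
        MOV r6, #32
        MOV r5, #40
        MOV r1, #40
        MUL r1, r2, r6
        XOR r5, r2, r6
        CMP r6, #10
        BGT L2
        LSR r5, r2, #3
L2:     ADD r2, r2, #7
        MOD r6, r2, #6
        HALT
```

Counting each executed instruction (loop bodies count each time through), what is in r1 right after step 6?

544

after MOV r2, #17: r2=17
after MOV r6, #32: r6=32
after MOV r5, #40: r5=40
after MOV r1, #40: r1=40
after MUL r1, r2, r6: r1=17*32=544
after XOR r5, r2, r6: r5=17^32=49
After step 6: r1 = 544.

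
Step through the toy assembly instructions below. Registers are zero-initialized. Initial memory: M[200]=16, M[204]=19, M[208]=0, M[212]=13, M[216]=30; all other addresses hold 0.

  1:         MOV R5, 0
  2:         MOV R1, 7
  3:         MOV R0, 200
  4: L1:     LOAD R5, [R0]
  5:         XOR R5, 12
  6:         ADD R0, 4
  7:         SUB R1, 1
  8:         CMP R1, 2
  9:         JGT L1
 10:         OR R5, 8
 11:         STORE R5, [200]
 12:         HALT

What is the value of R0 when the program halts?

after MOV R5, 0: R5=0
after MOV R1, 7: R1=7
after MOV R0, 200: R0=200
after LOAD R5, [R0]: R5=M[200]=16
after XOR R5, 12: R5=16^12=28
after ADD R0, 4: R0=200+4=204
after SUB R1, 1: R1=7-1=6
CMP R1, 2  (cmp 6,2)
JGT L1: taken
after LOAD R5, [R0]: R5=M[204]=19
after XOR R5, 12: R5=19^12=31
after ADD R0, 4: R0=204+4=208
after SUB R1, 1: R1=6-1=5
CMP R1, 2  (cmp 5,2)
JGT L1: taken
after LOAD R5, [R0]: R5=M[208]=0
after XOR R5, 12: R5=0^12=12
after ADD R0, 4: R0=208+4=212
after SUB R1, 1: R1=5-1=4
CMP R1, 2  (cmp 4,2)
JGT L1: taken
after LOAD R5, [R0]: R5=M[212]=13
after XOR R5, 12: R5=13^12=1
after ADD R0, 4: R0=212+4=216
after SUB R1, 1: R1=4-1=3
CMP R1, 2  (cmp 3,2)
JGT L1: taken
after LOAD R5, [R0]: R5=M[216]=30
after XOR R5, 12: R5=30^12=18
after ADD R0, 4: R0=216+4=220
after SUB R1, 1: R1=3-1=2
CMP R1, 2  (cmp 2,2)
JGT L1: not taken
after OR R5, 8: R5=18|8=26
STORE R5, [200] → M[200]=26
halt.

220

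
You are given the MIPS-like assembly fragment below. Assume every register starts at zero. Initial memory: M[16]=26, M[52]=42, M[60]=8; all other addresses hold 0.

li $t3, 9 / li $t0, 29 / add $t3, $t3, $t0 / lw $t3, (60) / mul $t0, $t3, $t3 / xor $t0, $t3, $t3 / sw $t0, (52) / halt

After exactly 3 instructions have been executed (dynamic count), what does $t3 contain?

38

li $t3, 9 → $t3=9
li $t0, 29 → $t0=29
add $t3, $t3, $t0 → $t3=9+29=38
After step 3: $t3 = 38.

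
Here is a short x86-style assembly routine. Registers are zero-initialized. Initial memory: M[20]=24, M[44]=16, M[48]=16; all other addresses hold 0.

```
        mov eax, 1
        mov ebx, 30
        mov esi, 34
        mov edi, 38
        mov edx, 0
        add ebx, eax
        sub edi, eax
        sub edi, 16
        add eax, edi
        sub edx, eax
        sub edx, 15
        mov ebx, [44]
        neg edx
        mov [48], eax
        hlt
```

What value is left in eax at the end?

after mov eax, 1: eax=1
after mov ebx, 30: ebx=30
after mov esi, 34: esi=34
after mov edi, 38: edi=38
after mov edx, 0: edx=0
after add ebx, eax: ebx=30+1=31
after sub edi, eax: edi=38-1=37
after sub edi, 16: edi=37-16=21
after add eax, edi: eax=1+21=22
after sub edx, eax: edx=0-22=-22
after sub edx, 15: edx=(-22)-15=-37
after mov ebx, [44]: ebx=M[44]=16
after neg edx: edx=-(-37)=37
mov [48], eax → M[48]=22
halt.

22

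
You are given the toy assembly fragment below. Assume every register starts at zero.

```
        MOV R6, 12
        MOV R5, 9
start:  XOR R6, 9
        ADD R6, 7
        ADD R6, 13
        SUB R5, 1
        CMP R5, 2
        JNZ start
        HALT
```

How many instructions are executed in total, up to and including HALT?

45

after MOV R6, 12: R6=12
after MOV R5, 9: R5=9
after XOR R6, 9: R6=12^9=5
after ADD R6, 7: R6=5+7=12
after ADD R6, 13: R6=12+13=25
after SUB R5, 1: R5=9-1=8
CMP R5, 2  (cmp 8,2)
JNZ start: taken
after XOR R6, 9: R6=25^9=16
after ADD R6, 7: R6=16+7=23
after ADD R6, 13: R6=23+13=36
after SUB R5, 1: R5=8-1=7
CMP R5, 2  (cmp 7,2)
JNZ start: taken
after XOR R6, 9: R6=36^9=45
after ADD R6, 7: R6=45+7=52
after ADD R6, 13: R6=52+13=65
after SUB R5, 1: R5=7-1=6
CMP R5, 2  (cmp 6,2)
JNZ start: taken
after XOR R6, 9: R6=65^9=72
after ADD R6, 7: R6=72+7=79
after ADD R6, 13: R6=79+13=92
after SUB R5, 1: R5=6-1=5
CMP R5, 2  (cmp 5,2)
JNZ start: taken
after XOR R6, 9: R6=92^9=85
after ADD R6, 7: R6=85+7=92
after ADD R6, 13: R6=92+13=105
after SUB R5, 1: R5=5-1=4
CMP R5, 2  (cmp 4,2)
JNZ start: taken
after XOR R6, 9: R6=105^9=96
after ADD R6, 7: R6=96+7=103
after ADD R6, 13: R6=103+13=116
after SUB R5, 1: R5=4-1=3
CMP R5, 2  (cmp 3,2)
JNZ start: taken
after XOR R6, 9: R6=116^9=125
after ADD R6, 7: R6=125+7=132
after ADD R6, 13: R6=132+13=145
after SUB R5, 1: R5=3-1=2
CMP R5, 2  (cmp 2,2)
JNZ start: not taken
halt.
Total executed instructions: 45.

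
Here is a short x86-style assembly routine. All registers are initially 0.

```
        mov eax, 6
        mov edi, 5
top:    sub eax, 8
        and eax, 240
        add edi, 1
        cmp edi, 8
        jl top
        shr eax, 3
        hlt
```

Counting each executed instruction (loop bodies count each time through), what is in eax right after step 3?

after mov eax, 6: eax=6
after mov edi, 5: edi=5
after sub eax, 8: eax=6-8=-2
After step 3: eax = -2.

-2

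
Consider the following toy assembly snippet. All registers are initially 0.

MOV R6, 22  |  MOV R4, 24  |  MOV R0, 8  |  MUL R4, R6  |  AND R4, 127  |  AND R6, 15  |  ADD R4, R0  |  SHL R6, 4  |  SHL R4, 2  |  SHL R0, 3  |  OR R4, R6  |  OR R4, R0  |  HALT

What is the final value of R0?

after MOV R6, 22: R6=22
after MOV R4, 24: R4=24
after MOV R0, 8: R0=8
after MUL R4, R6: R4=24*22=528
after AND R4, 127: R4=528&127=16
after AND R6, 15: R6=22&15=6
after ADD R4, R0: R4=16+8=24
after SHL R6, 4: R6=6<<4=96
after SHL R4, 2: R4=24<<2=96
after SHL R0, 3: R0=8<<3=64
after OR R4, R6: R4=96|96=96
after OR R4, R0: R4=96|64=96
halt.

64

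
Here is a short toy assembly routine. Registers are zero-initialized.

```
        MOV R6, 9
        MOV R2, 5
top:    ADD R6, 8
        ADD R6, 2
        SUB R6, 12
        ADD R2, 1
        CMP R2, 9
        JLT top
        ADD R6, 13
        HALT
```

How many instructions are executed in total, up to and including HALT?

28

MOV R6, 9 → R6=9
MOV R2, 5 → R2=5
ADD R6, 8 → R6=9+8=17
ADD R6, 2 → R6=17+2=19
SUB R6, 12 → R6=19-12=7
ADD R2, 1 → R2=5+1=6
CMP R2, 9  (cmp 6,9)
JLT top: taken
ADD R6, 8 → R6=7+8=15
ADD R6, 2 → R6=15+2=17
SUB R6, 12 → R6=17-12=5
ADD R2, 1 → R2=6+1=7
CMP R2, 9  (cmp 7,9)
JLT top: taken
ADD R6, 8 → R6=5+8=13
ADD R6, 2 → R6=13+2=15
SUB R6, 12 → R6=15-12=3
ADD R2, 1 → R2=7+1=8
CMP R2, 9  (cmp 8,9)
JLT top: taken
ADD R6, 8 → R6=3+8=11
ADD R6, 2 → R6=11+2=13
SUB R6, 12 → R6=13-12=1
ADD R2, 1 → R2=8+1=9
CMP R2, 9  (cmp 9,9)
JLT top: not taken
ADD R6, 13 → R6=1+13=14
halt.
Total executed instructions: 28.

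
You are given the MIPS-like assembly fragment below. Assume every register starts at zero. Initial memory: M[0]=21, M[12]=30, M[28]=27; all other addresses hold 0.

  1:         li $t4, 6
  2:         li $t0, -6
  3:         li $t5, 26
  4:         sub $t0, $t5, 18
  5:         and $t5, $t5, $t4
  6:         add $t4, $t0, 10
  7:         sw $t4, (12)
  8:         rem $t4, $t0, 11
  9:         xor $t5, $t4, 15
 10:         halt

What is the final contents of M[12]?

li $t4, 6 → $t4=6
li $t0, -6 → $t0=-6
li $t5, 26 → $t5=26
sub $t0, $t5, 18 → $t0=26-18=8
and $t5, $t5, $t4 → $t5=26&6=2
add $t4, $t0, 10 → $t4=8+10=18
sw $t4, (12) → M[12]=18
rem $t4, $t0, 11 → $t4=8%11=8
xor $t5, $t4, 15 → $t5=8^15=7
halt.

18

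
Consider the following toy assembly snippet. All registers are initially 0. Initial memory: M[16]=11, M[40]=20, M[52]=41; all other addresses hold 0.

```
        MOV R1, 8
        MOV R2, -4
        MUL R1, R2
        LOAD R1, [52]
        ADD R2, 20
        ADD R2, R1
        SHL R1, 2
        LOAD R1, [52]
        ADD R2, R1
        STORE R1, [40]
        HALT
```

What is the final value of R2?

MOV R1, 8 → R1=8
MOV R2, -4 → R2=-4
MUL R1, R2 → R1=8*(-4)=-32
LOAD R1, [52] → R1=M[52]=41
ADD R2, 20 → R2=(-4)+20=16
ADD R2, R1 → R2=16+41=57
SHL R1, 2 → R1=41<<2=164
LOAD R1, [52] → R1=M[52]=41
ADD R2, R1 → R2=57+41=98
STORE R1, [40] → M[40]=41
halt.

98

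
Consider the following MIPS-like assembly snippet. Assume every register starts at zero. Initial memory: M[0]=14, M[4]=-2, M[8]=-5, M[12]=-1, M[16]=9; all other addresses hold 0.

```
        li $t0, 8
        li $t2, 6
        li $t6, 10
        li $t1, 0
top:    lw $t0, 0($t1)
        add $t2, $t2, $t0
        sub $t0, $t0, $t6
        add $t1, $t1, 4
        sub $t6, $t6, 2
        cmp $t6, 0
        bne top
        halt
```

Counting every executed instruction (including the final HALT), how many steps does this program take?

$t0=8
$t2=6
$t6=10
$t1=0
$t0=M[0]=14
$t2=6+14=20
$t0=14-10=4
$t1=0+4=4
$t6=10-2=8
cmp $t6, 0  (cmp 8,0)
bne top: taken
$t0=M[4]=-2
$t2=20+(-2)=18
$t0=(-2)-8=-10
$t1=4+4=8
$t6=8-2=6
cmp $t6, 0  (cmp 6,0)
bne top: taken
$t0=M[8]=-5
$t2=18+(-5)=13
$t0=(-5)-6=-11
$t1=8+4=12
$t6=6-2=4
cmp $t6, 0  (cmp 4,0)
bne top: taken
$t0=M[12]=-1
$t2=13+(-1)=12
$t0=(-1)-4=-5
$t1=12+4=16
$t6=4-2=2
cmp $t6, 0  (cmp 2,0)
bne top: taken
$t0=M[16]=9
$t2=12+9=21
$t0=9-2=7
$t1=16+4=20
$t6=2-2=0
cmp $t6, 0  (cmp 0,0)
bne top: not taken
halt.
Total executed instructions: 40.

40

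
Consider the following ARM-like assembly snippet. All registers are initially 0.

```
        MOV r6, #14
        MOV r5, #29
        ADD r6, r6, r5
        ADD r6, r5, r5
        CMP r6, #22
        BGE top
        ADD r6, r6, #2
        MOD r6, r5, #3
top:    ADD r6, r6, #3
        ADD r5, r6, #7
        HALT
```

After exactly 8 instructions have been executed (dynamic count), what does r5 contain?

68

r6=14
r5=29
r6=14+29=43
r6=29+29=58
CMP r6, #22  (cmp 58,22)
BGE top: taken
r6=58+3=61
r5=61+7=68
After step 8: r5 = 68.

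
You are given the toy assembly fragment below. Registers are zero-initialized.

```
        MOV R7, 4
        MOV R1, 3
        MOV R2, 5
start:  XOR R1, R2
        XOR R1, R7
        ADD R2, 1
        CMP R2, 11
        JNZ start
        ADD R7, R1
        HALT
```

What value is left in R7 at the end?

16

R7=4
R1=3
R2=5
R1=3^5=6
R1=6^4=2
R2=5+1=6
CMP R2, 11  (cmp 6,11)
JNZ start: taken
R1=2^6=4
R1=4^4=0
R2=6+1=7
CMP R2, 11  (cmp 7,11)
JNZ start: taken
R1=0^7=7
R1=7^4=3
R2=7+1=8
CMP R2, 11  (cmp 8,11)
JNZ start: taken
R1=3^8=11
R1=11^4=15
R2=8+1=9
CMP R2, 11  (cmp 9,11)
JNZ start: taken
R1=15^9=6
R1=6^4=2
R2=9+1=10
CMP R2, 11  (cmp 10,11)
JNZ start: taken
R1=2^10=8
R1=8^4=12
R2=10+1=11
CMP R2, 11  (cmp 11,11)
JNZ start: not taken
R7=4+12=16
halt.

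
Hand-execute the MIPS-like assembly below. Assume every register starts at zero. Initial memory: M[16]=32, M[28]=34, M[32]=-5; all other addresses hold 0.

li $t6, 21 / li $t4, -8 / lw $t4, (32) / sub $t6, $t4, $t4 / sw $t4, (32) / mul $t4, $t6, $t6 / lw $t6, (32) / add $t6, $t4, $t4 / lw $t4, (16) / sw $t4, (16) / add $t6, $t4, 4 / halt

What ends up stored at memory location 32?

-5

$t6=21
$t4=-8
$t4=M[32]=-5
$t6=(-5)-(-5)=0
sw $t4, (32) → M[32]=-5
$t4=0*0=0
$t6=M[32]=-5
$t6=0+0=0
$t4=M[16]=32
sw $t4, (16) → M[16]=32
$t6=32+4=36
halt.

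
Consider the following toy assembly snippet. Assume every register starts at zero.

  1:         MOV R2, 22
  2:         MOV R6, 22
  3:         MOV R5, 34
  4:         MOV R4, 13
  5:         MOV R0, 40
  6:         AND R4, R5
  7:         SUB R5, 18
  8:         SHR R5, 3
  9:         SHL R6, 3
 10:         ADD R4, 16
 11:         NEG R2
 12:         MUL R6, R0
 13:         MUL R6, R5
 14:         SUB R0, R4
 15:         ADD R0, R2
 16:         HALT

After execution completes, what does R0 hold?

after MOV R2, 22: R2=22
after MOV R6, 22: R6=22
after MOV R5, 34: R5=34
after MOV R4, 13: R4=13
after MOV R0, 40: R0=40
after AND R4, R5: R4=13&34=0
after SUB R5, 18: R5=34-18=16
after SHR R5, 3: R5=16>>3=2
after SHL R6, 3: R6=22<<3=176
after ADD R4, 16: R4=0+16=16
after NEG R2: R2=-(22)=-22
after MUL R6, R0: R6=176*40=7040
after MUL R6, R5: R6=7040*2=14080
after SUB R0, R4: R0=40-16=24
after ADD R0, R2: R0=24+(-22)=2
halt.

2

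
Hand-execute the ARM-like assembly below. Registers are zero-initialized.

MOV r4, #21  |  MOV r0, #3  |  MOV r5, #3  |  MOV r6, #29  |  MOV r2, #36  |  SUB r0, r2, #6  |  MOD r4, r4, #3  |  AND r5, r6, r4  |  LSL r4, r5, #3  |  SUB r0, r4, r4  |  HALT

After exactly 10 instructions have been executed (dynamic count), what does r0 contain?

0

r4=21
r0=3
r5=3
r6=29
r2=36
r0=36-6=30
r4=21%3=0
r5=29&0=0
r4=0<<3=0
r0=0-0=0
After step 10: r0 = 0.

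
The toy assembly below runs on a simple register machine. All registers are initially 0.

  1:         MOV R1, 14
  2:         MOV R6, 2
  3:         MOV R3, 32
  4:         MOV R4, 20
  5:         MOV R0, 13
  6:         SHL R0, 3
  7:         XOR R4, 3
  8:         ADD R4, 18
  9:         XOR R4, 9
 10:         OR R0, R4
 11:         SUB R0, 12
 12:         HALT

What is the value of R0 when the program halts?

after MOV R1, 14: R1=14
after MOV R6, 2: R6=2
after MOV R3, 32: R3=32
after MOV R4, 20: R4=20
after MOV R0, 13: R0=13
after SHL R0, 3: R0=13<<3=104
after XOR R4, 3: R4=20^3=23
after ADD R4, 18: R4=23+18=41
after XOR R4, 9: R4=41^9=32
after OR R0, R4: R0=104|32=104
after SUB R0, 12: R0=104-12=92
halt.

92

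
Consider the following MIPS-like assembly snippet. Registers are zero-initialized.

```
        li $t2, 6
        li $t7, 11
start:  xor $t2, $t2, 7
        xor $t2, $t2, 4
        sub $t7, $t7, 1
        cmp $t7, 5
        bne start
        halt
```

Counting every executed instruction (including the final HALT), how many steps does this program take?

33

li $t2, 6 → $t2=6
li $t7, 11 → $t7=11
xor $t2, $t2, 7 → $t2=6^7=1
xor $t2, $t2, 4 → $t2=1^4=5
sub $t7, $t7, 1 → $t7=11-1=10
cmp $t7, 5  (cmp 10,5)
bne start: taken
xor $t2, $t2, 7 → $t2=5^7=2
xor $t2, $t2, 4 → $t2=2^4=6
sub $t7, $t7, 1 → $t7=10-1=9
cmp $t7, 5  (cmp 9,5)
bne start: taken
xor $t2, $t2, 7 → $t2=6^7=1
xor $t2, $t2, 4 → $t2=1^4=5
sub $t7, $t7, 1 → $t7=9-1=8
cmp $t7, 5  (cmp 8,5)
bne start: taken
xor $t2, $t2, 7 → $t2=5^7=2
xor $t2, $t2, 4 → $t2=2^4=6
sub $t7, $t7, 1 → $t7=8-1=7
cmp $t7, 5  (cmp 7,5)
bne start: taken
xor $t2, $t2, 7 → $t2=6^7=1
xor $t2, $t2, 4 → $t2=1^4=5
sub $t7, $t7, 1 → $t7=7-1=6
cmp $t7, 5  (cmp 6,5)
bne start: taken
xor $t2, $t2, 7 → $t2=5^7=2
xor $t2, $t2, 4 → $t2=2^4=6
sub $t7, $t7, 1 → $t7=6-1=5
cmp $t7, 5  (cmp 5,5)
bne start: not taken
halt.
Total executed instructions: 33.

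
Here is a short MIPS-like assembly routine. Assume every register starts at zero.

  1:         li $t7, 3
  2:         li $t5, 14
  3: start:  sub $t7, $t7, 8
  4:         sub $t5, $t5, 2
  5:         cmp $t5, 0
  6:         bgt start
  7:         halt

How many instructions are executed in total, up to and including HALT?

$t7=3
$t5=14
$t7=3-8=-5
$t5=14-2=12
cmp $t5, 0  (cmp 12,0)
bgt start: taken
$t7=(-5)-8=-13
$t5=12-2=10
cmp $t5, 0  (cmp 10,0)
bgt start: taken
$t7=(-13)-8=-21
$t5=10-2=8
cmp $t5, 0  (cmp 8,0)
bgt start: taken
$t7=(-21)-8=-29
$t5=8-2=6
cmp $t5, 0  (cmp 6,0)
bgt start: taken
$t7=(-29)-8=-37
$t5=6-2=4
cmp $t5, 0  (cmp 4,0)
bgt start: taken
$t7=(-37)-8=-45
$t5=4-2=2
cmp $t5, 0  (cmp 2,0)
bgt start: taken
$t7=(-45)-8=-53
$t5=2-2=0
cmp $t5, 0  (cmp 0,0)
bgt start: not taken
halt.
Total executed instructions: 31.

31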